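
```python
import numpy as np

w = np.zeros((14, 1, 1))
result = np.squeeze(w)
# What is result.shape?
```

(14,)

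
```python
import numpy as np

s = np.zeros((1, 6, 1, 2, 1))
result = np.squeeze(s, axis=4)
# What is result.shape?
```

(1, 6, 1, 2)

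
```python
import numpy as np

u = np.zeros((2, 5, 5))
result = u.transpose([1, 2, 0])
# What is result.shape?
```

(5, 5, 2)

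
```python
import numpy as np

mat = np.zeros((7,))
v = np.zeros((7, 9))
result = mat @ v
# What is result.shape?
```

(9,)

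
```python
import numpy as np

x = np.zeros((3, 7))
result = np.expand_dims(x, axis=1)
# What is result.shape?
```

(3, 1, 7)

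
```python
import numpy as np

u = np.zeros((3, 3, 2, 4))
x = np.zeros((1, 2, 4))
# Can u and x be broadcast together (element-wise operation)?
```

Yes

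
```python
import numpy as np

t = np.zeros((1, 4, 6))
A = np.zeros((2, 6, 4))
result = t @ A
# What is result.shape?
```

(2, 4, 4)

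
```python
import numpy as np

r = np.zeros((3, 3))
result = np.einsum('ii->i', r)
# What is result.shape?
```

(3,)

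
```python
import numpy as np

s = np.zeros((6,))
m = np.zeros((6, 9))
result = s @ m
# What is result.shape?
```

(9,)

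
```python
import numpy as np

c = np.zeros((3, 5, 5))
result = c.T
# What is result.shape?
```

(5, 5, 3)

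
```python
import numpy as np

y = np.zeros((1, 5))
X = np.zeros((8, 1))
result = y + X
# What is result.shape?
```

(8, 5)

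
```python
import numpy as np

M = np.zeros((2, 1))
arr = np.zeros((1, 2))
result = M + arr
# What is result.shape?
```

(2, 2)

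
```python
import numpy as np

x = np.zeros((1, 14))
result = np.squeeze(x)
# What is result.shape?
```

(14,)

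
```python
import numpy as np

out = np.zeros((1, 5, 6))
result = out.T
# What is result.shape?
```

(6, 5, 1)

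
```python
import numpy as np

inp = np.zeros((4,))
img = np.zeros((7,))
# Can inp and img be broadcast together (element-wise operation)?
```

No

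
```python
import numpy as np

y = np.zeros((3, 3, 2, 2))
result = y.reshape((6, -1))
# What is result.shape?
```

(6, 6)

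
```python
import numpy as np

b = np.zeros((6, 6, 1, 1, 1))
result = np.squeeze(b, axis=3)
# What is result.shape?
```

(6, 6, 1, 1)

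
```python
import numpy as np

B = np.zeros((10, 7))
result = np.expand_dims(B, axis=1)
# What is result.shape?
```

(10, 1, 7)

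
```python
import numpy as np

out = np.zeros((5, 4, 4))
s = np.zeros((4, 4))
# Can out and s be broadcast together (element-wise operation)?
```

Yes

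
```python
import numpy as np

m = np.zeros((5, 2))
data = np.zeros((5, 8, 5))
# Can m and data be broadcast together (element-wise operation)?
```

No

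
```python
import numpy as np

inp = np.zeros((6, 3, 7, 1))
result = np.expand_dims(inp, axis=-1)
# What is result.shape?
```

(6, 3, 7, 1, 1)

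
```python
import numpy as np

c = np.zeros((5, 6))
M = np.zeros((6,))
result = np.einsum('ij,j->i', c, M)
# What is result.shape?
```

(5,)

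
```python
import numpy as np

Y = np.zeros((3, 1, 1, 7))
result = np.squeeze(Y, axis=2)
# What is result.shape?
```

(3, 1, 7)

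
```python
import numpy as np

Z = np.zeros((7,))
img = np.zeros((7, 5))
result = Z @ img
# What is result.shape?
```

(5,)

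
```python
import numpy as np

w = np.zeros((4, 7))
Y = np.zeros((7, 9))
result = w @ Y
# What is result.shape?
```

(4, 9)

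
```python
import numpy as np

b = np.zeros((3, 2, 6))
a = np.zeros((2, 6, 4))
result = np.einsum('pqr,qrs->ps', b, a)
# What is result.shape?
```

(3, 4)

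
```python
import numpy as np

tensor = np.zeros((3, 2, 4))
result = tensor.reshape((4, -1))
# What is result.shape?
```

(4, 6)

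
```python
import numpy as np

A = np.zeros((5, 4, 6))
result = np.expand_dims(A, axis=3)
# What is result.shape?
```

(5, 4, 6, 1)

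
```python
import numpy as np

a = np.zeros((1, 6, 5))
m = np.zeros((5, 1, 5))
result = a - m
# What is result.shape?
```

(5, 6, 5)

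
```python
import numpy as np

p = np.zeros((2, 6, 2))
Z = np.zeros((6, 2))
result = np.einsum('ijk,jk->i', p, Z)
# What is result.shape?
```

(2,)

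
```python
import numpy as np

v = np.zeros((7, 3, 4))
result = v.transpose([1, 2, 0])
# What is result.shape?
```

(3, 4, 7)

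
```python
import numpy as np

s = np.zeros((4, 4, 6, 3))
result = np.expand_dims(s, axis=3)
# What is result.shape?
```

(4, 4, 6, 1, 3)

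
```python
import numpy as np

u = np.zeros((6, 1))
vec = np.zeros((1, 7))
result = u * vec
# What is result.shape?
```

(6, 7)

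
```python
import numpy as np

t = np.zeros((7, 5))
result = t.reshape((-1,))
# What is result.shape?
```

(35,)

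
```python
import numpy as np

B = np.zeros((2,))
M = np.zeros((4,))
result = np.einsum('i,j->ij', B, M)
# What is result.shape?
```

(2, 4)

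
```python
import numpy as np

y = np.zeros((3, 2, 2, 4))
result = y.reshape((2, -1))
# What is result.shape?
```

(2, 24)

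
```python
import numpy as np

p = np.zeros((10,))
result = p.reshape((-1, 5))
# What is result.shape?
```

(2, 5)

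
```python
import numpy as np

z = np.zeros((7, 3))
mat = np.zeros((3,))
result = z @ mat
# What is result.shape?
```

(7,)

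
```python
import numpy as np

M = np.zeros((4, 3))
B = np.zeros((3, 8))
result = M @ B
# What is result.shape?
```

(4, 8)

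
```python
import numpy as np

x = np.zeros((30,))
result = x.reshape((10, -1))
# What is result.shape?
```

(10, 3)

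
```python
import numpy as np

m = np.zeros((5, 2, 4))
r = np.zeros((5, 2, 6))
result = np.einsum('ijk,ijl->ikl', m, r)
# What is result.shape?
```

(5, 4, 6)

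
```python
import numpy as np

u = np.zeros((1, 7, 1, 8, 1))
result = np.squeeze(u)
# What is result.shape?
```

(7, 8)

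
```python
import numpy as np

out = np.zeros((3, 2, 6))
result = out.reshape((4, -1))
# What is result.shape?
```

(4, 9)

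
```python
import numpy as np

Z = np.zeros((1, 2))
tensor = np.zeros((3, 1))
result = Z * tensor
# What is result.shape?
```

(3, 2)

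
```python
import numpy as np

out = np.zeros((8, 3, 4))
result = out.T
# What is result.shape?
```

(4, 3, 8)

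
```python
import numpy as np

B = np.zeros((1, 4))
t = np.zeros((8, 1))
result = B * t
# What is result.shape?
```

(8, 4)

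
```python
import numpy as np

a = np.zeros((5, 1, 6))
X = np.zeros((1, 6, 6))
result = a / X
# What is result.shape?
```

(5, 6, 6)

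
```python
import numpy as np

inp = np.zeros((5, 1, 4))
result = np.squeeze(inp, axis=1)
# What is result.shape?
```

(5, 4)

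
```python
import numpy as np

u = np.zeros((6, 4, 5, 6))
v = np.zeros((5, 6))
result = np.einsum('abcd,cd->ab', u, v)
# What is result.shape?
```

(6, 4)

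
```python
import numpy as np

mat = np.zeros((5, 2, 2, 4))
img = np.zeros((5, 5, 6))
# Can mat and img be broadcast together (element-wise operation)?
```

No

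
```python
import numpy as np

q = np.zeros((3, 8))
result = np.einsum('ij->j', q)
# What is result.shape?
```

(8,)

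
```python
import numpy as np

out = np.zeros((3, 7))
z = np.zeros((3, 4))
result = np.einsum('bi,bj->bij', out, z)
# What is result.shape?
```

(3, 7, 4)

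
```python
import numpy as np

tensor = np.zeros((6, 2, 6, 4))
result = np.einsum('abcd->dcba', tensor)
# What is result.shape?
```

(4, 6, 2, 6)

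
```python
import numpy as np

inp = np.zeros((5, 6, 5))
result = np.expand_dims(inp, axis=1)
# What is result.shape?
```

(5, 1, 6, 5)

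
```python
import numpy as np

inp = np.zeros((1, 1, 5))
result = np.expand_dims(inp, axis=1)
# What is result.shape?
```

(1, 1, 1, 5)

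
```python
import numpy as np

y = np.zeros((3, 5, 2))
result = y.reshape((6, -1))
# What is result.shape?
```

(6, 5)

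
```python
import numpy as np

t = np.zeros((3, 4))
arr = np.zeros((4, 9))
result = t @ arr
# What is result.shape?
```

(3, 9)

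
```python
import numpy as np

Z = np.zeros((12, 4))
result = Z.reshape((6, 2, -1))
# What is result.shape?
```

(6, 2, 4)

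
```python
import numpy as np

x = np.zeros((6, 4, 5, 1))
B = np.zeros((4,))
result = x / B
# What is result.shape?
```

(6, 4, 5, 4)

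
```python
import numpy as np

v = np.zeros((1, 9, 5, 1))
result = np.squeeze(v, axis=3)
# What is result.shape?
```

(1, 9, 5)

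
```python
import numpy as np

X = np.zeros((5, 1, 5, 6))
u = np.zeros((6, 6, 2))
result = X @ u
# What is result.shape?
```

(5, 6, 5, 2)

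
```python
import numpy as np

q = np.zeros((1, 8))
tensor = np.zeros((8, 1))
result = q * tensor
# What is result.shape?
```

(8, 8)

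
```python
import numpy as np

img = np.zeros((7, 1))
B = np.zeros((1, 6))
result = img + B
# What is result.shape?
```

(7, 6)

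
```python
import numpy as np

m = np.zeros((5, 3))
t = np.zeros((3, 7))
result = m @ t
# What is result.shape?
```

(5, 7)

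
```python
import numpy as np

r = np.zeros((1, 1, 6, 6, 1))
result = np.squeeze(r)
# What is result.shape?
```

(6, 6)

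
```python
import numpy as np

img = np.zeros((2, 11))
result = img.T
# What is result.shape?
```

(11, 2)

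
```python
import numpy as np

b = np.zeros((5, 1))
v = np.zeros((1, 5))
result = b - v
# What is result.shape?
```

(5, 5)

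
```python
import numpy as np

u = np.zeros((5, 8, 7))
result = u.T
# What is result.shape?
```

(7, 8, 5)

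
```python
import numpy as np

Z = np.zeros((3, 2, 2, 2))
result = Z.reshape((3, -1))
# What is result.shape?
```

(3, 8)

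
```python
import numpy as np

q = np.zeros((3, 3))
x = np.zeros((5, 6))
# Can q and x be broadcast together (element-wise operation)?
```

No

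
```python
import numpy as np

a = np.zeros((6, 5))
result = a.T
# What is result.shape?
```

(5, 6)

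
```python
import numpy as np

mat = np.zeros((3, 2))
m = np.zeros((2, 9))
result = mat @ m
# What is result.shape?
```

(3, 9)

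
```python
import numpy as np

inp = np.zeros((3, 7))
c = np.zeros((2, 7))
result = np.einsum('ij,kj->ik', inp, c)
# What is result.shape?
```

(3, 2)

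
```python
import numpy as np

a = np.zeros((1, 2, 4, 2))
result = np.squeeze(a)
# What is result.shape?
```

(2, 4, 2)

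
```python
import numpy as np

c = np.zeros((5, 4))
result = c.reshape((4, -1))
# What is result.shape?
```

(4, 5)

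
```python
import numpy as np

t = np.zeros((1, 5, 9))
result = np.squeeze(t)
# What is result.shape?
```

(5, 9)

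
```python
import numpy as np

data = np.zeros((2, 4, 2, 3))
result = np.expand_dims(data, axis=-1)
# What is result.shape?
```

(2, 4, 2, 3, 1)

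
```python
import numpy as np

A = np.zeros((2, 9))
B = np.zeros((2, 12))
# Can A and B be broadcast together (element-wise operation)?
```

No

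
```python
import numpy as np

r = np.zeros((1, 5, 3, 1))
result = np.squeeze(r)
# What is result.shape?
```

(5, 3)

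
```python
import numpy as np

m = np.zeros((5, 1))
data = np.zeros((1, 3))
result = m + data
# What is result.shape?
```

(5, 3)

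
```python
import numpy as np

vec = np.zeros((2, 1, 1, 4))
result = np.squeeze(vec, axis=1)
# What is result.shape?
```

(2, 1, 4)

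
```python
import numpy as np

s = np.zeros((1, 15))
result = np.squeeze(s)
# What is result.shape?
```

(15,)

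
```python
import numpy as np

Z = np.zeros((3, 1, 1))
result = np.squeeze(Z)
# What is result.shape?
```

(3,)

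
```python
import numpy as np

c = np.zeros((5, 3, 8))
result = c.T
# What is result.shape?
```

(8, 3, 5)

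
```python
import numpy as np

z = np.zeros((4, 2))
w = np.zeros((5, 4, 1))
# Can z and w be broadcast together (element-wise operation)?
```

Yes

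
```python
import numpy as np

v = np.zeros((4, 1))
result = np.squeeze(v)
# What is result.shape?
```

(4,)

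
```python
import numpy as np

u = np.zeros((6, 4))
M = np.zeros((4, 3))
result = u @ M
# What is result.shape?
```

(6, 3)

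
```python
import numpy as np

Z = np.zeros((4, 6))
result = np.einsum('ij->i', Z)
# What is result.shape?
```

(4,)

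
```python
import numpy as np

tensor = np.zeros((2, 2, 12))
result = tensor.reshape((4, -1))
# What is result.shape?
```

(4, 12)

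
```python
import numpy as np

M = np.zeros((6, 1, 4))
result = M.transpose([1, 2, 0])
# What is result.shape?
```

(1, 4, 6)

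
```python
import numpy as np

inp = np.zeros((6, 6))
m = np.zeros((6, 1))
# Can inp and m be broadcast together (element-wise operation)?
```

Yes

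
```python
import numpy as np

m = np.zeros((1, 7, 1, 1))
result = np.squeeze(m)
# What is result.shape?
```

(7,)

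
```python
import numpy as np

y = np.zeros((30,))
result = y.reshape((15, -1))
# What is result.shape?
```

(15, 2)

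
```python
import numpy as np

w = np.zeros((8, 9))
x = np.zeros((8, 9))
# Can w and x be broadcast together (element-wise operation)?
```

Yes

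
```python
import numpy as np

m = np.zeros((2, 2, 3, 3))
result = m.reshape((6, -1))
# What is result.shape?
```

(6, 6)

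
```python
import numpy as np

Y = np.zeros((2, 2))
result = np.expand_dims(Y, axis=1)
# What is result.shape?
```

(2, 1, 2)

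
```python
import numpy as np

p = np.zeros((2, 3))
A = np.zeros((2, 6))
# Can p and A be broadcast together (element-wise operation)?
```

No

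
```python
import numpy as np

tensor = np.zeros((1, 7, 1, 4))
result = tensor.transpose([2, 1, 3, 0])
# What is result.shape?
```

(1, 7, 4, 1)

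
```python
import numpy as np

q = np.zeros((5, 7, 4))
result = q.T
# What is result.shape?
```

(4, 7, 5)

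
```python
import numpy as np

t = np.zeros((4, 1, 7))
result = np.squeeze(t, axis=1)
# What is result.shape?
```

(4, 7)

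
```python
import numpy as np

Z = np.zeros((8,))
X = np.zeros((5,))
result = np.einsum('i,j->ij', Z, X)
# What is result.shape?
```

(8, 5)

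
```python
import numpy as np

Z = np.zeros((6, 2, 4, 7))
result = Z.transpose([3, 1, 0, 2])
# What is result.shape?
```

(7, 2, 6, 4)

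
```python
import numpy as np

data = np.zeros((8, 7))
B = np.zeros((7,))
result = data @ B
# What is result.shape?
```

(8,)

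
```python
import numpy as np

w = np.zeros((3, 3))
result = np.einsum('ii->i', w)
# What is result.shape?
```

(3,)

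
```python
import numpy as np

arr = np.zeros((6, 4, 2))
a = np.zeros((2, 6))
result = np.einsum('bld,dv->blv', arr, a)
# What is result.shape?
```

(6, 4, 6)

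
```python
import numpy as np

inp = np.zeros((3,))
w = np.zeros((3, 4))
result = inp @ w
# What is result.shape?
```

(4,)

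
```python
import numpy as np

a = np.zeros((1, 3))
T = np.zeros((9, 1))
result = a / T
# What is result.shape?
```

(9, 3)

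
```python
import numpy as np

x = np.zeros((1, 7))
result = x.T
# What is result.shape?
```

(7, 1)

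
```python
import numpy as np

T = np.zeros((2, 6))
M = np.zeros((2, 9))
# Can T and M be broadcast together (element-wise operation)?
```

No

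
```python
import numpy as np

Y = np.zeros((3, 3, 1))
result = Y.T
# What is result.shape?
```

(1, 3, 3)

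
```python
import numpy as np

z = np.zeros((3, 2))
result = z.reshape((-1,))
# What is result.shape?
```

(6,)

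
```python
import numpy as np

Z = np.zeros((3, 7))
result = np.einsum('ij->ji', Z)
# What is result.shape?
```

(7, 3)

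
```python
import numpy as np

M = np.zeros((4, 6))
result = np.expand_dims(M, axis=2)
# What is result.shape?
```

(4, 6, 1)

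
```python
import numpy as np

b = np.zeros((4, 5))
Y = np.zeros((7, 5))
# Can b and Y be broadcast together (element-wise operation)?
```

No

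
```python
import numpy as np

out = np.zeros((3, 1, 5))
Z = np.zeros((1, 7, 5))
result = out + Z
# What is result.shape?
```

(3, 7, 5)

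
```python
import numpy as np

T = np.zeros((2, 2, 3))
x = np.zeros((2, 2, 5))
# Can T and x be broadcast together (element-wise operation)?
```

No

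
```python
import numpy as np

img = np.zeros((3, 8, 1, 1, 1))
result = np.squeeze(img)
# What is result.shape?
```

(3, 8)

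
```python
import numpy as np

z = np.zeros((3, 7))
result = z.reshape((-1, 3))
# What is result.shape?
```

(7, 3)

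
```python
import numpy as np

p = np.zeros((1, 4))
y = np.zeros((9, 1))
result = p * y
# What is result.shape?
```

(9, 4)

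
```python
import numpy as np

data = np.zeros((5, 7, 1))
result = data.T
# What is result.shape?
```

(1, 7, 5)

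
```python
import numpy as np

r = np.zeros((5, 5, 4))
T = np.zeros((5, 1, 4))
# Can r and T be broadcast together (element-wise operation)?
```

Yes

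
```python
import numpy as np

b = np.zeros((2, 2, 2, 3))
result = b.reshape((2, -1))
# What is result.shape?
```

(2, 12)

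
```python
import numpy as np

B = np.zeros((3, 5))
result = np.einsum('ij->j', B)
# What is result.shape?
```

(5,)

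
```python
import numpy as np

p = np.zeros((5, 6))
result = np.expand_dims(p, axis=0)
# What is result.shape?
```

(1, 5, 6)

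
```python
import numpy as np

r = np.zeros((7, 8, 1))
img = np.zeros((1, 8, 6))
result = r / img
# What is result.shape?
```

(7, 8, 6)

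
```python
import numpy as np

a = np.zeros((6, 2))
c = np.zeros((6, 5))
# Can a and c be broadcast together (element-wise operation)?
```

No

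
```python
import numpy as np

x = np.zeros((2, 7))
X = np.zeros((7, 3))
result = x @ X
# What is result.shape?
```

(2, 3)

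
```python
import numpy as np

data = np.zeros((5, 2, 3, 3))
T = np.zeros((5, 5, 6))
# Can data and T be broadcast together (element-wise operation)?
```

No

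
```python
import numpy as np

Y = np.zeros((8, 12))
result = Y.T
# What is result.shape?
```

(12, 8)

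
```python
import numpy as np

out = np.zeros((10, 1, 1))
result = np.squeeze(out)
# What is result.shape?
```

(10,)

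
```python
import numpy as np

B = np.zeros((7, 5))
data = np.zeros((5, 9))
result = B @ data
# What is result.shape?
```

(7, 9)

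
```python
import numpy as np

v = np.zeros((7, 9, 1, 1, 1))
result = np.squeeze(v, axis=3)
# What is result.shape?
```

(7, 9, 1, 1)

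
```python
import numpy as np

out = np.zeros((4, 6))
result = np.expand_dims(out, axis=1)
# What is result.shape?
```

(4, 1, 6)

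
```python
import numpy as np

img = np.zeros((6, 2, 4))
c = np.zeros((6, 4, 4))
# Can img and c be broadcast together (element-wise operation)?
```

No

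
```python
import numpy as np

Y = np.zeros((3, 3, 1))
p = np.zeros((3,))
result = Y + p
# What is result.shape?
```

(3, 3, 3)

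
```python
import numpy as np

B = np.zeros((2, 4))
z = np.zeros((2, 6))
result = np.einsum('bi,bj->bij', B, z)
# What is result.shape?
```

(2, 4, 6)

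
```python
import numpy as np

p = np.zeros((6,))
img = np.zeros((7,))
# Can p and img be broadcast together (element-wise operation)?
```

No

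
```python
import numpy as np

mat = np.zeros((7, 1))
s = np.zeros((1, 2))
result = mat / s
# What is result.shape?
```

(7, 2)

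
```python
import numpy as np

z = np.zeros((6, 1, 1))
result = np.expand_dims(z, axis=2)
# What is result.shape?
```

(6, 1, 1, 1)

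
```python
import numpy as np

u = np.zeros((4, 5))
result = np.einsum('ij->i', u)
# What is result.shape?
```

(4,)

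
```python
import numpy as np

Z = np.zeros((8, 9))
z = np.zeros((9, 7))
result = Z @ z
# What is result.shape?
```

(8, 7)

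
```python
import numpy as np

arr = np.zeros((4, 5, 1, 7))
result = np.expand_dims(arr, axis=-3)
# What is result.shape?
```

(4, 5, 1, 1, 7)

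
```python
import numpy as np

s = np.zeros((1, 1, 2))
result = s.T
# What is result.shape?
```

(2, 1, 1)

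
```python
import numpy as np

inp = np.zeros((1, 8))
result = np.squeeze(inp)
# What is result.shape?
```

(8,)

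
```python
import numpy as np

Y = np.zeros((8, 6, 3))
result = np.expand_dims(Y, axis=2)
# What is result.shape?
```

(8, 6, 1, 3)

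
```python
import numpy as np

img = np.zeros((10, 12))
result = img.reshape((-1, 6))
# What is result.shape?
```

(20, 6)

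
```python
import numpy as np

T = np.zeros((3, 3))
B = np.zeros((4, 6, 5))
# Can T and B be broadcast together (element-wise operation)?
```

No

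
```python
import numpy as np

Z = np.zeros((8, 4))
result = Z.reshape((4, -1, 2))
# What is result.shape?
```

(4, 4, 2)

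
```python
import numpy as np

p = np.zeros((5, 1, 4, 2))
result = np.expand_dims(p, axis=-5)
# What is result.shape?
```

(1, 5, 1, 4, 2)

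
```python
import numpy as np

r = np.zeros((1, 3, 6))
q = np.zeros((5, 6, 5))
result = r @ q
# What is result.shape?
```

(5, 3, 5)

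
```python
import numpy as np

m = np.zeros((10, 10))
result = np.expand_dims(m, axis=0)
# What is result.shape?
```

(1, 10, 10)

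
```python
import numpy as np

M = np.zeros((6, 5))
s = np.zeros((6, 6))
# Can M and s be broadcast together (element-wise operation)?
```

No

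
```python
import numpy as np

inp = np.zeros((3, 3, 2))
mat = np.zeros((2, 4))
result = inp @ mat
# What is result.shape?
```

(3, 3, 4)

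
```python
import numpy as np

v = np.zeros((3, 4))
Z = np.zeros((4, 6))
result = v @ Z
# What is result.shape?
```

(3, 6)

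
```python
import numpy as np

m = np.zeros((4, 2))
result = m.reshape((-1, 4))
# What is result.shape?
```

(2, 4)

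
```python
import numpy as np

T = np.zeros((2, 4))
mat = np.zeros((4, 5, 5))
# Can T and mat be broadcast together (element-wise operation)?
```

No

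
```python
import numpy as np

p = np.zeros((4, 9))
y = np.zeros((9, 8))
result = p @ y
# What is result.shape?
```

(4, 8)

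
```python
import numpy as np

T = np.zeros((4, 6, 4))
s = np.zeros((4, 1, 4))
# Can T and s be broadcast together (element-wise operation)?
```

Yes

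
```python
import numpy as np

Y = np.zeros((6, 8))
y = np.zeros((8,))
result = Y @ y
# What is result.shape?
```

(6,)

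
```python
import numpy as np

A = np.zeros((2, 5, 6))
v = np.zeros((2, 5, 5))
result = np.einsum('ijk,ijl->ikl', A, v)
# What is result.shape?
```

(2, 6, 5)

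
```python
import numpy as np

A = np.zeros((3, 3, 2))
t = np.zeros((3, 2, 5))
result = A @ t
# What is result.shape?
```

(3, 3, 5)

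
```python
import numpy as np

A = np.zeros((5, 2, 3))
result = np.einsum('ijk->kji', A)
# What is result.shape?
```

(3, 2, 5)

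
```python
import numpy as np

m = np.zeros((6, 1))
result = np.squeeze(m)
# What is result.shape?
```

(6,)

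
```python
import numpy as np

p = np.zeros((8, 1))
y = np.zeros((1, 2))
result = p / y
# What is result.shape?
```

(8, 2)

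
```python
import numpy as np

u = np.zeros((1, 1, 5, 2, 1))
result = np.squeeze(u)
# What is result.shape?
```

(5, 2)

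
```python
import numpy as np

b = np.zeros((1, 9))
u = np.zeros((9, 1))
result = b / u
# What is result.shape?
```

(9, 9)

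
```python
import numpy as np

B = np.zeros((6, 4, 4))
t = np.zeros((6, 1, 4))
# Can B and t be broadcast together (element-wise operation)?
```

Yes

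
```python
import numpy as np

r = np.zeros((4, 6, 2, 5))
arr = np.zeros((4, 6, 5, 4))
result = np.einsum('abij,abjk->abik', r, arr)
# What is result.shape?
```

(4, 6, 2, 4)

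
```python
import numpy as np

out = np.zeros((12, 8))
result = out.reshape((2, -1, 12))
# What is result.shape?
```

(2, 4, 12)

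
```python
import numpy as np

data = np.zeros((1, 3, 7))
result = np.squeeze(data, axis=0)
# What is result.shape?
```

(3, 7)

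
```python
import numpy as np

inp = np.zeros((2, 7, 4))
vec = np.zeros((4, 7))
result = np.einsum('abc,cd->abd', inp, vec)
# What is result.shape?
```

(2, 7, 7)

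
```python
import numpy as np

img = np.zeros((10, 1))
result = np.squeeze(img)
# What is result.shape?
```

(10,)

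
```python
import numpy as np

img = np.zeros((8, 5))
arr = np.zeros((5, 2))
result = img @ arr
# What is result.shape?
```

(8, 2)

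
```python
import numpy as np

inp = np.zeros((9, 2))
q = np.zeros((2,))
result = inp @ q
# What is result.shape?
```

(9,)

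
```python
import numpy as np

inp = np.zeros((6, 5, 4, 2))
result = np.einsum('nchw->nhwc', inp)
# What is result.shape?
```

(6, 4, 2, 5)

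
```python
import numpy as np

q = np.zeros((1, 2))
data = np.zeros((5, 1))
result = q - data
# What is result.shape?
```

(5, 2)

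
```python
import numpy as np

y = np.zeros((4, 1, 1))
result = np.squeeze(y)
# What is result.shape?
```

(4,)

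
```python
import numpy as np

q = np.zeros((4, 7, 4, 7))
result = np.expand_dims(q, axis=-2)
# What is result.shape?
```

(4, 7, 4, 1, 7)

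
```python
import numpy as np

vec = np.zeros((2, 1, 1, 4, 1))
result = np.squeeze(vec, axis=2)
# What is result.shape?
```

(2, 1, 4, 1)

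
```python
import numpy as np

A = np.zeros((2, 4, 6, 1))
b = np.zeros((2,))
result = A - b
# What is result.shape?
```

(2, 4, 6, 2)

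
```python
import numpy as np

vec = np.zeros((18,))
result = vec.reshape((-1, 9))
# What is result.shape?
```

(2, 9)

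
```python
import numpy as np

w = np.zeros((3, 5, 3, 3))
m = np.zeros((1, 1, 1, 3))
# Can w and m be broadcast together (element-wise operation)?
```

Yes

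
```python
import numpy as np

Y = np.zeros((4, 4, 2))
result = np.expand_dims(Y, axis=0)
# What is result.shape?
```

(1, 4, 4, 2)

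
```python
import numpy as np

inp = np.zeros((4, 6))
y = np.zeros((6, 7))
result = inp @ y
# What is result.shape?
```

(4, 7)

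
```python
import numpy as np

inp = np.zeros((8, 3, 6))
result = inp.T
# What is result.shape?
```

(6, 3, 8)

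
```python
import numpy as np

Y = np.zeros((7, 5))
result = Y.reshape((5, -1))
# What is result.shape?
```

(5, 7)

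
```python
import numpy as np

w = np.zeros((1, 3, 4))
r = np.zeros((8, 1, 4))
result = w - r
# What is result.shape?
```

(8, 3, 4)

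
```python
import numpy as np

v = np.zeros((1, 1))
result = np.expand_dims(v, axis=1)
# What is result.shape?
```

(1, 1, 1)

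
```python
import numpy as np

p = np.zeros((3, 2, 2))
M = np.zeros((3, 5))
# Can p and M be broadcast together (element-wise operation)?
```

No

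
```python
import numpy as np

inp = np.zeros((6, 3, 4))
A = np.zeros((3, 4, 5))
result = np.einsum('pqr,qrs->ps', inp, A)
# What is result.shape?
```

(6, 5)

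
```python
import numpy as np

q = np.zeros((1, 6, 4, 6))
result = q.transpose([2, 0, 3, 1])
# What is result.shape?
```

(4, 1, 6, 6)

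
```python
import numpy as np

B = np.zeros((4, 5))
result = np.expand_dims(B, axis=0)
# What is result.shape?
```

(1, 4, 5)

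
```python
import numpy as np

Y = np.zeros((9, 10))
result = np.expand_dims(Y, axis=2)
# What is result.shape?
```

(9, 10, 1)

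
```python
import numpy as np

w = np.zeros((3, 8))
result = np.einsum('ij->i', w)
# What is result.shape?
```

(3,)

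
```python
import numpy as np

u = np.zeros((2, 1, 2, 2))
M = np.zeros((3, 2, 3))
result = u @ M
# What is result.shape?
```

(2, 3, 2, 3)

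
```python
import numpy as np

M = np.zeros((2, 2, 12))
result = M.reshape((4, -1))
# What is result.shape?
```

(4, 12)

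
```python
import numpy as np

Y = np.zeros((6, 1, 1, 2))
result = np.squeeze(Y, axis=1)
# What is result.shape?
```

(6, 1, 2)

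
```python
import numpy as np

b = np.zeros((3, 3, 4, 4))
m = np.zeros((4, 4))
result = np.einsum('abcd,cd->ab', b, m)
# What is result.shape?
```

(3, 3)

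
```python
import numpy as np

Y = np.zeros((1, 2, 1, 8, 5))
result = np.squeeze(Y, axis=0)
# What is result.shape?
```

(2, 1, 8, 5)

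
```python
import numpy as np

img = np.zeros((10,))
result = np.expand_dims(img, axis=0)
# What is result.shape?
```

(1, 10)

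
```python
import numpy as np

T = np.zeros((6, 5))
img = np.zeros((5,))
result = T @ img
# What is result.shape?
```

(6,)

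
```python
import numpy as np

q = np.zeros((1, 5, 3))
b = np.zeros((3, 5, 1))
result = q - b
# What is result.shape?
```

(3, 5, 3)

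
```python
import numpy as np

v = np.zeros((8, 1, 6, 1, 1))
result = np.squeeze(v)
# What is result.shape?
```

(8, 6)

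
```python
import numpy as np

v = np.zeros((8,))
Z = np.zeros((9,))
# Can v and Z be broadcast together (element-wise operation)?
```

No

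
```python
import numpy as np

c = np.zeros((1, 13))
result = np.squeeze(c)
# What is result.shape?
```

(13,)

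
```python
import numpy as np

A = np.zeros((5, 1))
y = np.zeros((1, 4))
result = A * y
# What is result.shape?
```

(5, 4)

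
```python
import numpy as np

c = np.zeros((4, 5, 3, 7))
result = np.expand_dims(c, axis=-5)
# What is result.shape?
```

(1, 4, 5, 3, 7)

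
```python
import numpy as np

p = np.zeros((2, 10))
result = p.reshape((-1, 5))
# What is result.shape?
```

(4, 5)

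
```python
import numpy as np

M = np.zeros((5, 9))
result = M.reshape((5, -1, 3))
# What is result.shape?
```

(5, 3, 3)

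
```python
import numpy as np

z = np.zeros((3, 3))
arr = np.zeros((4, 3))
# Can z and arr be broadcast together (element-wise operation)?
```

No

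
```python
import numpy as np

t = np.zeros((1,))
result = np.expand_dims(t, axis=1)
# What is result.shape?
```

(1, 1)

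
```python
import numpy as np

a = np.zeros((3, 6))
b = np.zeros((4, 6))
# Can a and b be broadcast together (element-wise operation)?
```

No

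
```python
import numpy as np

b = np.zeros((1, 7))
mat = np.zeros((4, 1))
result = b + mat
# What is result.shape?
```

(4, 7)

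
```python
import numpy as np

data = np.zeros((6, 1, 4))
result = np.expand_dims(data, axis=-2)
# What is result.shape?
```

(6, 1, 1, 4)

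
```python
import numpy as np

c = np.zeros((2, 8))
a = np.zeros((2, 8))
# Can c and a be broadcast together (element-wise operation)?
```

Yes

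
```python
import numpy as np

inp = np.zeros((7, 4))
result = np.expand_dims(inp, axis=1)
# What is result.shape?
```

(7, 1, 4)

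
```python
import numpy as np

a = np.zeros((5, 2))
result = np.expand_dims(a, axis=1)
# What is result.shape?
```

(5, 1, 2)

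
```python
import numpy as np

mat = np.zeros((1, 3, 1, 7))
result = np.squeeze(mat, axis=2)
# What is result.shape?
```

(1, 3, 7)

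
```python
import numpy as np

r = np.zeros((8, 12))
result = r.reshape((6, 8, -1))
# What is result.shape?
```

(6, 8, 2)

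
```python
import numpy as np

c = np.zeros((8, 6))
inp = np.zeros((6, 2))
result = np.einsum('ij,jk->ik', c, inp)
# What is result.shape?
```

(8, 2)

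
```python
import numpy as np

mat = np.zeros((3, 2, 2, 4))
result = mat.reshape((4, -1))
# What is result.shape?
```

(4, 12)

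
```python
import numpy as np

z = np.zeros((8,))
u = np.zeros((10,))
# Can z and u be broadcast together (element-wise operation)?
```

No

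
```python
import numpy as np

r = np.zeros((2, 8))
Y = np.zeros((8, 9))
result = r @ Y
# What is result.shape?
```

(2, 9)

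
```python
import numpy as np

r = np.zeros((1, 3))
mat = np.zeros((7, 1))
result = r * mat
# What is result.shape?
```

(7, 3)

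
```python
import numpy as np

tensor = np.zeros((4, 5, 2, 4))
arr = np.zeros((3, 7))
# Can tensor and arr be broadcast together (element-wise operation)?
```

No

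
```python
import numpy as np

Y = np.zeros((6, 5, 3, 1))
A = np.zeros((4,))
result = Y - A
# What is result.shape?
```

(6, 5, 3, 4)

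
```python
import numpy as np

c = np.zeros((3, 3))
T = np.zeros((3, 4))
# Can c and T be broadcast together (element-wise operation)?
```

No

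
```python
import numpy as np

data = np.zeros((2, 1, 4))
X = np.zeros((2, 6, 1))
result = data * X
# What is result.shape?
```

(2, 6, 4)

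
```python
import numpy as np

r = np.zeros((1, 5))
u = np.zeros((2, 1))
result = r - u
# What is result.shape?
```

(2, 5)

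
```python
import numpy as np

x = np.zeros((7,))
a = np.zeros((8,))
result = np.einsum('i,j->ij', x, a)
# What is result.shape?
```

(7, 8)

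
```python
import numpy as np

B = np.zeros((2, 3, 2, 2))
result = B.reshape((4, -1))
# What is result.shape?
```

(4, 6)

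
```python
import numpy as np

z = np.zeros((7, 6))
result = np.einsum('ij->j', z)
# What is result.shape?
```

(6,)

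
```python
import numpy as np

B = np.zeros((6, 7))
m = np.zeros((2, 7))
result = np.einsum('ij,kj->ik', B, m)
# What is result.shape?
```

(6, 2)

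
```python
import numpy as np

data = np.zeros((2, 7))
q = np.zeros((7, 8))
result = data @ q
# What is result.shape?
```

(2, 8)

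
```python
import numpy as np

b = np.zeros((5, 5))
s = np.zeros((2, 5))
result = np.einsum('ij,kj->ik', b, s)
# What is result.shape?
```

(5, 2)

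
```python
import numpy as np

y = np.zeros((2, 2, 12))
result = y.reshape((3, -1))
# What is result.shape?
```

(3, 16)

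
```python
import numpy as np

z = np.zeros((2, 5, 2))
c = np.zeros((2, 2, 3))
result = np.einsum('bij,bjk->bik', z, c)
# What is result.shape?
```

(2, 5, 3)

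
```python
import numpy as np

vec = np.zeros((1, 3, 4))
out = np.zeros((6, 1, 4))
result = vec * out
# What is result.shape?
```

(6, 3, 4)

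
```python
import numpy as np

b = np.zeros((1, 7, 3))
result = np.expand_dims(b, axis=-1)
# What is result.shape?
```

(1, 7, 3, 1)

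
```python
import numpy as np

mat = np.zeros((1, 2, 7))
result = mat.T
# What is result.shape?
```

(7, 2, 1)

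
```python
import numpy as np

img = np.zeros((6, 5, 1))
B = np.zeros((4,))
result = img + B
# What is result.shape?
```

(6, 5, 4)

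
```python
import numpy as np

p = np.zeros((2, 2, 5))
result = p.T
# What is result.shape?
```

(5, 2, 2)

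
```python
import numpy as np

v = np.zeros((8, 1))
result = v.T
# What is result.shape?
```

(1, 8)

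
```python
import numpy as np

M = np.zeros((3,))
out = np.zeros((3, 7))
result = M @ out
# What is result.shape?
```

(7,)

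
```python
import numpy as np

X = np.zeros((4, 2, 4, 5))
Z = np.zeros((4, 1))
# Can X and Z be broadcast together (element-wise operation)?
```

Yes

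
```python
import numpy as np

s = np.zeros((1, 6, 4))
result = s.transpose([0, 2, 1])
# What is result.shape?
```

(1, 4, 6)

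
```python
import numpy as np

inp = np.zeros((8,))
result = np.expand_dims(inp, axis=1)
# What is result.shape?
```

(8, 1)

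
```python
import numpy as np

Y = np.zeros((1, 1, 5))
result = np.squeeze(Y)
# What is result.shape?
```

(5,)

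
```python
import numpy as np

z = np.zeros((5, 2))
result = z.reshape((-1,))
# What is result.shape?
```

(10,)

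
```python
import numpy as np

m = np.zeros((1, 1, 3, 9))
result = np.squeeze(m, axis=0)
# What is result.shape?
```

(1, 3, 9)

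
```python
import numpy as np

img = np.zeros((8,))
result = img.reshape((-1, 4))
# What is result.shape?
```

(2, 4)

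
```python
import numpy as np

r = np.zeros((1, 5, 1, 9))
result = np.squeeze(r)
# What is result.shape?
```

(5, 9)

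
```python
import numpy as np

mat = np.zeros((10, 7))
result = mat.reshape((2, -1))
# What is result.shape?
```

(2, 35)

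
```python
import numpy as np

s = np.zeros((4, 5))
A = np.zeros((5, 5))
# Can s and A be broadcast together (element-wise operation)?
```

No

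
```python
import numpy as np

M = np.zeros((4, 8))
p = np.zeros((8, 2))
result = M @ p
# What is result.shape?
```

(4, 2)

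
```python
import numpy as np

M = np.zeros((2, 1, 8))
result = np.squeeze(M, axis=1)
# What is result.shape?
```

(2, 8)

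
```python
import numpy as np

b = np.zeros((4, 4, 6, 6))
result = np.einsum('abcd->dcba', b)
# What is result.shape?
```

(6, 6, 4, 4)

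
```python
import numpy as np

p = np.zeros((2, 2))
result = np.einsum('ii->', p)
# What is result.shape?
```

()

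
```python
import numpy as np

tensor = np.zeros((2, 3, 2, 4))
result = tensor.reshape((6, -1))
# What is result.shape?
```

(6, 8)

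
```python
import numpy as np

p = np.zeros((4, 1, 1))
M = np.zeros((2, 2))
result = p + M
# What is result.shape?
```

(4, 2, 2)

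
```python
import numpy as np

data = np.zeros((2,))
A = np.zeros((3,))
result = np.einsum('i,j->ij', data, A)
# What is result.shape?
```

(2, 3)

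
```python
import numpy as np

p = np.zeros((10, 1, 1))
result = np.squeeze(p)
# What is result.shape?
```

(10,)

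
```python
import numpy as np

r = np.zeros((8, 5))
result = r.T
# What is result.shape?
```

(5, 8)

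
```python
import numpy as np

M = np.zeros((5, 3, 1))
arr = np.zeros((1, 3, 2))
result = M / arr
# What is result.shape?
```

(5, 3, 2)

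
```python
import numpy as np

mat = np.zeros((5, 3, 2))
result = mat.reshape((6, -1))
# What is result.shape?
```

(6, 5)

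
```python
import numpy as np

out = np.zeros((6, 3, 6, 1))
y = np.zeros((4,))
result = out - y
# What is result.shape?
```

(6, 3, 6, 4)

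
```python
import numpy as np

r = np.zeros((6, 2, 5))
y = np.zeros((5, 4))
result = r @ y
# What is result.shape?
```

(6, 2, 4)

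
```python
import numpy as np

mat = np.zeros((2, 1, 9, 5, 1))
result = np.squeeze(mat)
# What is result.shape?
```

(2, 9, 5)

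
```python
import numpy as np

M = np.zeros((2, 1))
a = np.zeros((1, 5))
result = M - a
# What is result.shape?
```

(2, 5)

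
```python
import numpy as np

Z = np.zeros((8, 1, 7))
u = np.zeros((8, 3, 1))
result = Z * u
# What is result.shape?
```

(8, 3, 7)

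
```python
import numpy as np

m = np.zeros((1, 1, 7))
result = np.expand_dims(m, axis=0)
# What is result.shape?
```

(1, 1, 1, 7)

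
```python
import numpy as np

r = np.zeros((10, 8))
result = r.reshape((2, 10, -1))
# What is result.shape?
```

(2, 10, 4)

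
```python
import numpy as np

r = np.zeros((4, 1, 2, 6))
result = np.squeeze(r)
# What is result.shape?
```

(4, 2, 6)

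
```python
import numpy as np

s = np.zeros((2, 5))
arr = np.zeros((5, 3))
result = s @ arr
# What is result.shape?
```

(2, 3)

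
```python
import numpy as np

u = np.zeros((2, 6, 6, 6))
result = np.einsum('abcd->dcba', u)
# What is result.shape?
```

(6, 6, 6, 2)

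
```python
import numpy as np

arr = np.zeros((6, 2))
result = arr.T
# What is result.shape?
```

(2, 6)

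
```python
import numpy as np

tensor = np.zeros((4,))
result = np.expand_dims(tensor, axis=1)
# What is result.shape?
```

(4, 1)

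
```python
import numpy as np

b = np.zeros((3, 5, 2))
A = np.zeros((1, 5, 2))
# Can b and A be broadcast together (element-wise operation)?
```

Yes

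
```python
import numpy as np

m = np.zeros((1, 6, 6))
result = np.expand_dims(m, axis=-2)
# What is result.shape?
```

(1, 6, 1, 6)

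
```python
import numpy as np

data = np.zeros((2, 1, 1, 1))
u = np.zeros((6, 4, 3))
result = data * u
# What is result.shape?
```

(2, 6, 4, 3)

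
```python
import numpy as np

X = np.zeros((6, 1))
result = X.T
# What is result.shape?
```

(1, 6)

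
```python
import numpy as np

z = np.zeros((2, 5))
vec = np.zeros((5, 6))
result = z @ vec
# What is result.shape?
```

(2, 6)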